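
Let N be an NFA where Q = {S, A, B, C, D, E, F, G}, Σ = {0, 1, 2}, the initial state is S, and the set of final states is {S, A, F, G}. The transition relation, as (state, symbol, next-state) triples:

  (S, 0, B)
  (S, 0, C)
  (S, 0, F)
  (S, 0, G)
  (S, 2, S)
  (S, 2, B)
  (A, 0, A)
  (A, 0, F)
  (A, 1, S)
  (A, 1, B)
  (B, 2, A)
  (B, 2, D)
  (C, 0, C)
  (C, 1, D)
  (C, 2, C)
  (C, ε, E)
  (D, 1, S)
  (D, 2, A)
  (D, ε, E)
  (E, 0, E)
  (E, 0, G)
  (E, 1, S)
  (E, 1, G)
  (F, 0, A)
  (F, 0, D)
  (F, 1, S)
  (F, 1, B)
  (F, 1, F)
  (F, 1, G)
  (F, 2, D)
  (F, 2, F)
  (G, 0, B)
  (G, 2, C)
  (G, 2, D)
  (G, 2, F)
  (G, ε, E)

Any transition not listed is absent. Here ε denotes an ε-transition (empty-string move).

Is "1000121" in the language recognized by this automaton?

Start in {S}.
Read '1': S→∅; now ∅.
The set is empty and remains empty for the remaining 6 symbols.
The final set ∅ contains no accepting state.

No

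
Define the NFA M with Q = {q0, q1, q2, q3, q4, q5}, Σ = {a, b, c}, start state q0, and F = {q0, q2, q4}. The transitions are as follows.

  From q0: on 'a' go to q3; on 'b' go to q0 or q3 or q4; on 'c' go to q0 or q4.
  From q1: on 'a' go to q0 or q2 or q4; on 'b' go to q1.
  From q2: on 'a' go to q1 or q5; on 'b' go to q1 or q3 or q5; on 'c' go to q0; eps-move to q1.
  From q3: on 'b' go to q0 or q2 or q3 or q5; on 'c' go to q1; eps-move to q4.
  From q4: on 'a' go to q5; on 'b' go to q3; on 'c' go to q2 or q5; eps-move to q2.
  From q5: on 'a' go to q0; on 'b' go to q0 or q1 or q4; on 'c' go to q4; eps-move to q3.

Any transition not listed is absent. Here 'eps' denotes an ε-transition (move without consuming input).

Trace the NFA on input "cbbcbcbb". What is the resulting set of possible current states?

{q0, q1, q2, q3, q4, q5}

Start in {q0}.
Read 'c': q0→{q0, q4}; union {q0, q4}; ε-closure = {q0, q1, q2, q4}.
Read 'b': q0→{q0, q3, q4}, q1→{q1}, q2→{q1, q3, q5}, q4→{q3}; union {q0, q1, q3, q4, q5}; ε-closure = {q0, q1, q2, q3, q4, q5}.
Read 'b': q0→{q0, q3, q4}, q1→{q1}, q2→{q1, q3, q5}, q3→{q0, q2, q3, q5}, q4→{q3}, q5→{q0, q1, q4}; now {q0, q1, q2, q3, q4, q5}.
Read 'c': q0→{q0, q4}, q1→∅, q2→{q0}, q3→{q1}, q4→{q2, q5}, q5→{q4}; union {q0, q1, q2, q4, q5}; ε-closure = {q0, q1, q2, q3, q4, q5}.
Read 'b': q0→{q0, q3, q4}, q1→{q1}, q2→{q1, q3, q5}, q3→{q0, q2, q3, q5}, q4→{q3}, q5→{q0, q1, q4}; now {q0, q1, q2, q3, q4, q5}.
Read 'c': q0→{q0, q4}, q1→∅, q2→{q0}, q3→{q1}, q4→{q2, q5}, q5→{q4}; union {q0, q1, q2, q4, q5}; ε-closure = {q0, q1, q2, q3, q4, q5}.
Read 'b': q0→{q0, q3, q4}, q1→{q1}, q2→{q1, q3, q5}, q3→{q0, q2, q3, q5}, q4→{q3}, q5→{q0, q1, q4}; now {q0, q1, q2, q3, q4, q5}.
Read 'b': q0→{q0, q3, q4}, q1→{q1}, q2→{q1, q3, q5}, q3→{q0, q2, q3, q5}, q4→{q3}, q5→{q0, q1, q4}; now {q0, q1, q2, q3, q4, q5}.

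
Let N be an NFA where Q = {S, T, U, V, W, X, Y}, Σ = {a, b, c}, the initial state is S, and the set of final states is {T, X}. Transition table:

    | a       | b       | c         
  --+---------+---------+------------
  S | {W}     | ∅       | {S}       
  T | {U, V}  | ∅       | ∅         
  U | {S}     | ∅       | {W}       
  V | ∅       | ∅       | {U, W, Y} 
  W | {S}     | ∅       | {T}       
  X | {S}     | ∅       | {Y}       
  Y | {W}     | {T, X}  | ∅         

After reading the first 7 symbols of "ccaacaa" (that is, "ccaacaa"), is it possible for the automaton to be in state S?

Start in {S}.
Read 'c': S→{S}; now {S}.
Read 'c': S→{S}; now {S}.
Read 'a': S→{W}; now {W}.
Read 'a': W→{S}; now {S}.
Read 'c': S→{S}; now {S}.
Read 'a': S→{W}; now {W}.
Read 'a': W→{S}; now {S}.
State S is in {S}.

Yes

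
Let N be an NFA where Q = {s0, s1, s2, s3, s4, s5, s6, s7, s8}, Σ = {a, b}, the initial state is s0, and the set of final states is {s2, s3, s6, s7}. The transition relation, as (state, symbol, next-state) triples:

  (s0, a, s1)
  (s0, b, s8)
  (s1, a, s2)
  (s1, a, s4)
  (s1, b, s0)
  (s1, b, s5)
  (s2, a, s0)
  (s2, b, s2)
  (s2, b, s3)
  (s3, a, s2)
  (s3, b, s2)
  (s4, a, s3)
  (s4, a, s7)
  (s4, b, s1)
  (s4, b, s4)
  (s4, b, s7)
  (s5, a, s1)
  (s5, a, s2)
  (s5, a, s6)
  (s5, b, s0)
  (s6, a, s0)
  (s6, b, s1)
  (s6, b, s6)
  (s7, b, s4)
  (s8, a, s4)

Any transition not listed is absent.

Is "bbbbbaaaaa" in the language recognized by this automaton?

Start in {s0}.
Read 'b': s0→{s8}; now {s8}.
Read 'b': s8→∅; now ∅.
The set is empty and remains empty for the remaining 8 symbols.
The final set ∅ contains no accepting state.

No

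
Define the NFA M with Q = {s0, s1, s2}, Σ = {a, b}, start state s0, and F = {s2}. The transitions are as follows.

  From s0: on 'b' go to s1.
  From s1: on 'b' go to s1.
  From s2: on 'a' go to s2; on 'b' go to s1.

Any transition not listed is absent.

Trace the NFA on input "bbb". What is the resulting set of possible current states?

{s1}

Start in {s0}.
Read 'b': {s0} → {s1}.
Read 'b': {s1} → {s1}.
Read 'b': {s1} → {s1}.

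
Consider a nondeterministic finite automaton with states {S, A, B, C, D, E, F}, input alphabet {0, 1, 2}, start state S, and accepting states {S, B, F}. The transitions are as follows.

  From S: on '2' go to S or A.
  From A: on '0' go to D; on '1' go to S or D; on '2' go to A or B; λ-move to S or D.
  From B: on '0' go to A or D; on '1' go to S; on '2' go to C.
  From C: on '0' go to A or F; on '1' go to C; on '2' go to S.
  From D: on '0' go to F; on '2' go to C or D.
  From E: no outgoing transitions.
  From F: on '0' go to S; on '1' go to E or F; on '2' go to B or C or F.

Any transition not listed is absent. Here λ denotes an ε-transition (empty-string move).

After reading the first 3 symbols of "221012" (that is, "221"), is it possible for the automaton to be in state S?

Start in {S}.
Read '2': {S} → {S, A, D}.
Read '2': {S, A, D} → {S, A, B, C, D}.
Read '1': {S, A, B, C, D} → {S, C, D}.
State S is in {S, C, D}.

Yes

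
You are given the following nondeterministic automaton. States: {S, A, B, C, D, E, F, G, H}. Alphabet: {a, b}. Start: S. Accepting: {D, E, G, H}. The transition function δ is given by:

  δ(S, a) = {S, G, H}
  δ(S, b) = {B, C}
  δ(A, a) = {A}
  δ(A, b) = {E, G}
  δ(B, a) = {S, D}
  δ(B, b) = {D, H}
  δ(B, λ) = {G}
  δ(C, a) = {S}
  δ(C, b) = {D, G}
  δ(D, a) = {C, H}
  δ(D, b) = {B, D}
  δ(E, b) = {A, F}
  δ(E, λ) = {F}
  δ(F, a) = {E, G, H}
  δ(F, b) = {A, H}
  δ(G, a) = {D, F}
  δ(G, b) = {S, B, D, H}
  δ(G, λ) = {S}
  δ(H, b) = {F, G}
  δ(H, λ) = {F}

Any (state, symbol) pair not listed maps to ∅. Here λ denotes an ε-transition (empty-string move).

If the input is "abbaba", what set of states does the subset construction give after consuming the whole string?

Start in {S}.
Read 'a': S→{S, G, H}; union {S, G, H}; ε-closure = {S, F, G, H}.
Read 'b': S→{B, C}, F→{A, H}, G→{S, B, D, H}, H→{F, G}; now {S, A, B, C, D, F, G, H}.
Read 'b': S→{B, C}, A→{E, G}, B→{D, H}, C→{D, G}, D→{B, D}, F→{A, H}, G→{S, B, D, H}, H→{F, G}; now {S, A, B, C, D, E, F, G, H}.
Read 'a': S→{S, G, H}, A→{A}, B→{S, D}, C→{S}, D→{C, H}, E→∅, F→{E, G, H}, G→{D, F}, H→∅; now {S, A, C, D, E, F, G, H}.
Read 'b': S→{B, C}, A→{E, G}, C→{D, G}, D→{B, D}, E→{A, F}, F→{A, H}, G→{S, B, D, H}, H→{F, G}; now {S, A, B, C, D, E, F, G, H}.
Read 'a': S→{S, G, H}, A→{A}, B→{S, D}, C→{S}, D→{C, H}, E→∅, F→{E, G, H}, G→{D, F}, H→∅; now {S, A, C, D, E, F, G, H}.

{S, A, C, D, E, F, G, H}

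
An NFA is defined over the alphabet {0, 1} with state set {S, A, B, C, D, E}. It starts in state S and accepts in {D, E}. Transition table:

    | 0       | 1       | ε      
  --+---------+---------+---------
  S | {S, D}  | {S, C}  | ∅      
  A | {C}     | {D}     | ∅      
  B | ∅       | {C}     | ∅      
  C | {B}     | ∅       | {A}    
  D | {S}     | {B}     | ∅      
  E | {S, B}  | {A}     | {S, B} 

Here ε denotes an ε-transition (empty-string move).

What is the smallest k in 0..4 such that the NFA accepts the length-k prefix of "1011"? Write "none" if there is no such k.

Start in {S}.
Read '1': S→{S, C}; union {S, C}; ε-closure = {S, A, C}.
Read '0': S→{S, D}, A→{C}, C→{B}; union {S, B, C, D}; ε-closure = {S, A, B, C, D}.
None of the earlier sets intersect F, but {S, A, B, C, D} does.

2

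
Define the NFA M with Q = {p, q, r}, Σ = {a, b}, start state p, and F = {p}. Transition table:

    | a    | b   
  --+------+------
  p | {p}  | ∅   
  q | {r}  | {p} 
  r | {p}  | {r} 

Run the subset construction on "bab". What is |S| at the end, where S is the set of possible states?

0

Start in {p}.
Read 'b': p→∅; now ∅.
The set is empty and remains empty for the remaining 2 symbols.
That set has 0 states.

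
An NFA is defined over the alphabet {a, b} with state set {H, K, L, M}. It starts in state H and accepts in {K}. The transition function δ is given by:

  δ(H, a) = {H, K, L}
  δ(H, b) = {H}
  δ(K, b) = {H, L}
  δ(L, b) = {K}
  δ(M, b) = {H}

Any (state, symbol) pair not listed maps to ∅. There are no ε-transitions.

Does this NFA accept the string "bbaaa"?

Yes

Start in {H}.
Read 'b': H→{H}; now {H}.
Read 'b': H→{H}; now {H}.
Read 'a': H→{H, K, L}; now {H, K, L}.
Read 'a': H→{H, K, L}, K→∅, L→∅; now {H, K, L}.
Read 'a': H→{H, K, L}, K→∅, L→∅; now {H, K, L}.
The final set {H, K, L} contains the accepting state K.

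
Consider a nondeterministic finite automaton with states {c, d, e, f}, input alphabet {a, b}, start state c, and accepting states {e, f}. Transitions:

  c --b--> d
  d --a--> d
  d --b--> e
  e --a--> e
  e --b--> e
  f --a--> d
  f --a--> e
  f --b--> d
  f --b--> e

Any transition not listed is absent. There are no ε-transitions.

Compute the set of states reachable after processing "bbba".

{e}

Start in {c}.
Read 'b': c→{d}; now {d}.
Read 'b': d→{e}; now {e}.
Read 'b': e→{e}; now {e}.
Read 'a': e→{e}; now {e}.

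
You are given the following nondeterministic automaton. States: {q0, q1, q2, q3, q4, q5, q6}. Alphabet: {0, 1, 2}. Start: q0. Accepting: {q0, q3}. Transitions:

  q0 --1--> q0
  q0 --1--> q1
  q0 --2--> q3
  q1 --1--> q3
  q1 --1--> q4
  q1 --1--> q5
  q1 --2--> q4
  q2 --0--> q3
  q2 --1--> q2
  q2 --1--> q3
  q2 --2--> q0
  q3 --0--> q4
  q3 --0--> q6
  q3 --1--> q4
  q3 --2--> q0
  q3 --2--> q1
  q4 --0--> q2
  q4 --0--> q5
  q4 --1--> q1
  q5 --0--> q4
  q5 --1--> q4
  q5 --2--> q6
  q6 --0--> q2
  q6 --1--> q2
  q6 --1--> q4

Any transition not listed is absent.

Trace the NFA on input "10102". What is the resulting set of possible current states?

∅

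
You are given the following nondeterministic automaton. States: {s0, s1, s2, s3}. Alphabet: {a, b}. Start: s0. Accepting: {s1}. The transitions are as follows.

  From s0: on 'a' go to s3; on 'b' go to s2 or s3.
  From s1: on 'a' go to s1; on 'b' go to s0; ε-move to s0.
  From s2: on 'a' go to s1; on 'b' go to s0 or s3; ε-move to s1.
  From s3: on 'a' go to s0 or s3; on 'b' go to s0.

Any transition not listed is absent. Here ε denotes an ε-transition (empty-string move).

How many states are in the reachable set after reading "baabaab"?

4

Start in {s0}.
Read 'b': {s0} → {s0, s1, s2, s3}.
Read 'a': {s0, s1, s2, s3} → {s0, s1, s3}.
Read 'a': {s0, s1, s3} → {s0, s1, s3}.
Read 'b': {s0, s1, s3} → {s0, s1, s2, s3}.
Read 'a': {s0, s1, s2, s3} → {s0, s1, s3}.
Read 'a': {s0, s1, s3} → {s0, s1, s3}.
Read 'b': {s0, s1, s3} → {s0, s1, s2, s3}.
That set has 4 states.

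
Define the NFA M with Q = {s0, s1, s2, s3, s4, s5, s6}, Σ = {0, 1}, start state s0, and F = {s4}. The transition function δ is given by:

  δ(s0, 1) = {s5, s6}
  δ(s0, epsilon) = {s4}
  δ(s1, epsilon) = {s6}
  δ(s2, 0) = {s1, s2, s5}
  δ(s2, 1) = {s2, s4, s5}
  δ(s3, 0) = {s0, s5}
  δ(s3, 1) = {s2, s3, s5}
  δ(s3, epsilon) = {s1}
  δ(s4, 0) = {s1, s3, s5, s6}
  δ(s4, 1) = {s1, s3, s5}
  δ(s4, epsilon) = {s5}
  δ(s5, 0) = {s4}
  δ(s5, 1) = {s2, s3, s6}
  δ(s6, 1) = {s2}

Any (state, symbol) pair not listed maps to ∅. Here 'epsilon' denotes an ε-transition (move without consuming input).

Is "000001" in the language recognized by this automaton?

No

Start: ε-closure({s0}) = {s0, s4, s5}.
Read '0': {s0, s4, s5} → {s1, s3, s4, s5, s6}.
Read '0': {s1, s3, s4, s5, s6} → {s0, s1, s3, s4, s5, s6}.
Read '0': {s0, s1, s3, s4, s5, s6} → {s0, s1, s3, s4, s5, s6}.
Read '0': {s0, s1, s3, s4, s5, s6} → {s0, s1, s3, s4, s5, s6}.
Read '0': {s0, s1, s3, s4, s5, s6} → {s0, s1, s3, s4, s5, s6}.
Read '1': {s0, s1, s3, s4, s5, s6} → {s1, s2, s3, s5, s6}.
The final set {s1, s2, s3, s5, s6} contains no accepting state.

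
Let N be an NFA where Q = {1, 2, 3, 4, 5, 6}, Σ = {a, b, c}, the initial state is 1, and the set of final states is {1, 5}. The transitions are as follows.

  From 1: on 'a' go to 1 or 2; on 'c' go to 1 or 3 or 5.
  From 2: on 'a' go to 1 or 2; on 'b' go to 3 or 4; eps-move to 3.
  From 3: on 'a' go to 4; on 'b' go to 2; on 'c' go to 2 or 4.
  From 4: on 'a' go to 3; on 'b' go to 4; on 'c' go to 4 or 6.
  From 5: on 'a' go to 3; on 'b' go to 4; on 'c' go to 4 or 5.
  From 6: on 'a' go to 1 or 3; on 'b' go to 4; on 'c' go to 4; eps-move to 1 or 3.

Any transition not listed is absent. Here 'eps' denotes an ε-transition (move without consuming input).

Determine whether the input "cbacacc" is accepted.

Yes

Start in {1}.
Read 'c': {1} → {1, 3, 5}.
Read 'b': {1, 3, 5} → {2, 3, 4}.
Read 'a': {2, 3, 4} → {1, 2, 3, 4}.
Read 'c': {1, 2, 3, 4} → {1, 2, 3, 4, 5, 6}.
Read 'a': {1, 2, 3, 4, 5, 6} → {1, 2, 3, 4}.
Read 'c': {1, 2, 3, 4} → {1, 2, 3, 4, 5, 6}.
Read 'c': {1, 2, 3, 4, 5, 6} → {1, 2, 3, 4, 5, 6}.
The final set {1, 2, 3, 4, 5, 6} contains the accepting states 1, 5.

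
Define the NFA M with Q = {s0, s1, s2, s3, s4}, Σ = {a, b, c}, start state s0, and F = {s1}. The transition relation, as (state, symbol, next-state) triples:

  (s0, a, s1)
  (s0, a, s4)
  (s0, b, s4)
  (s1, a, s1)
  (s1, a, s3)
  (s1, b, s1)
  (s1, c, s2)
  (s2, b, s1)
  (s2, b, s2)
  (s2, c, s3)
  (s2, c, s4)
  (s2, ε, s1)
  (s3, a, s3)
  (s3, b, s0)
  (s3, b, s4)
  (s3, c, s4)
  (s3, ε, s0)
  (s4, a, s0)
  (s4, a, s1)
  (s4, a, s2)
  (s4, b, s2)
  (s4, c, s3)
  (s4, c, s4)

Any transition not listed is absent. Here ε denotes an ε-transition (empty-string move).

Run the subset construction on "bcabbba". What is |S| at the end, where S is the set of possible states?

3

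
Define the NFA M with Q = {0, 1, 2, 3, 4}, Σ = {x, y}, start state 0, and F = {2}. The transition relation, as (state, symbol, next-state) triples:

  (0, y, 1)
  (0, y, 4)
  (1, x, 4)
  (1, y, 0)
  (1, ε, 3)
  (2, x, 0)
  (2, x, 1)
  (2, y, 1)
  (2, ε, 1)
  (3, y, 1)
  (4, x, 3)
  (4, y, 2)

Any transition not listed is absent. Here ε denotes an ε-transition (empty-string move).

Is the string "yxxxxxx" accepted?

Start in {0}.
Read 'y': 0→{1, 4}; union {1, 4}; ε-closure = {1, 3, 4}.
Read 'x': 1→{4}, 3→∅, 4→{3}; now {3, 4}.
Read 'x': 3→∅, 4→{3}; now {3}.
Read 'x': 3→∅; now ∅.
The set is empty and remains empty for the remaining 3 symbols.
The final set ∅ contains no accepting state.

No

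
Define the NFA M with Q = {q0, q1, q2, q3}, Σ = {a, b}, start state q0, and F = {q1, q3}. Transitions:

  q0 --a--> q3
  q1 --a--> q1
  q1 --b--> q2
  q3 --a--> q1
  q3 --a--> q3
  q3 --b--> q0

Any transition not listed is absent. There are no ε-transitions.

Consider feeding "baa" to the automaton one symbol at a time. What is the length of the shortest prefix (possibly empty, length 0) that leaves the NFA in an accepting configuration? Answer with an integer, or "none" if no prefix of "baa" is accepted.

none

Start in {q0}.
Read 'b': {q0} → ∅.
The set is empty and remains empty for the remaining 2 symbols.
No reachable set along the way intersects F.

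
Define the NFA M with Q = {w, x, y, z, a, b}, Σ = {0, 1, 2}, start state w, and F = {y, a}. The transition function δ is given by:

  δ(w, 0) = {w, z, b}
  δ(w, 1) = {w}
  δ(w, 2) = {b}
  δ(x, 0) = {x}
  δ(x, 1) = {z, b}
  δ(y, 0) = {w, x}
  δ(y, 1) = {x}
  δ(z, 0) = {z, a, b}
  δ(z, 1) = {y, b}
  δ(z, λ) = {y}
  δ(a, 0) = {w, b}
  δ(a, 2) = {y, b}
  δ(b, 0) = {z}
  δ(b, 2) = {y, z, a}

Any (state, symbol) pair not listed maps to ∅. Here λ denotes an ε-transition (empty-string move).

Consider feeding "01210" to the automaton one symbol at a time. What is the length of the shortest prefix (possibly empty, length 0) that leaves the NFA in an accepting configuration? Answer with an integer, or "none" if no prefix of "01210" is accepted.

1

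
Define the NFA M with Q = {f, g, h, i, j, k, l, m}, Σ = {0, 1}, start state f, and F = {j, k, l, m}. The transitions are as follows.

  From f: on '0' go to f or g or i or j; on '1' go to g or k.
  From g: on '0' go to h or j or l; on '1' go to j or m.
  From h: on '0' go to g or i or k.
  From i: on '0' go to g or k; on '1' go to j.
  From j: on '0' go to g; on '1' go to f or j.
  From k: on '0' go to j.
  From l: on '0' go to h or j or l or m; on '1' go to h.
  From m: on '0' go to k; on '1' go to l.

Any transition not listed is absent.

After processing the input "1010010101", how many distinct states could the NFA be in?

6

Start in {f}.
Read '1': {f} → {g, k}.
Read '0': {g, k} → {h, j, l}.
Read '1': {h, j, l} → {f, h, j}.
Read '0': {f, h, j} → {f, g, i, j, k}.
Read '0': {f, g, i, j, k} → {f, g, h, i, j, k, l}.
Read '1': {f, g, h, i, j, k, l} → {f, g, h, j, k, m}.
Read '0': {f, g, h, j, k, m} → {f, g, h, i, j, k, l}.
Read '1': {f, g, h, i, j, k, l} → {f, g, h, j, k, m}.
Read '0': {f, g, h, j, k, m} → {f, g, h, i, j, k, l}.
Read '1': {f, g, h, i, j, k, l} → {f, g, h, j, k, m}.
That set has 6 states.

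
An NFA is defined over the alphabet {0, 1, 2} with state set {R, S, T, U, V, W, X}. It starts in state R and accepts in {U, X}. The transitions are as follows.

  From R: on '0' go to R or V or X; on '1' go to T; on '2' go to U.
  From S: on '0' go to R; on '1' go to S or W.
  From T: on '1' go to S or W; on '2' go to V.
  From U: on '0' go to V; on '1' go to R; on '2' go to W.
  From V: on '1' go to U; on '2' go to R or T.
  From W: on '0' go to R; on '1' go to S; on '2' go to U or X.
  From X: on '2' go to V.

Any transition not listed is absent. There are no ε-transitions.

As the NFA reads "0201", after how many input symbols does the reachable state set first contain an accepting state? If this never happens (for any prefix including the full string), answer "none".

Start in {R}.
Read '0': {R} → {R, V, X}.
None of the earlier sets intersect F, but {R, V, X} does.

1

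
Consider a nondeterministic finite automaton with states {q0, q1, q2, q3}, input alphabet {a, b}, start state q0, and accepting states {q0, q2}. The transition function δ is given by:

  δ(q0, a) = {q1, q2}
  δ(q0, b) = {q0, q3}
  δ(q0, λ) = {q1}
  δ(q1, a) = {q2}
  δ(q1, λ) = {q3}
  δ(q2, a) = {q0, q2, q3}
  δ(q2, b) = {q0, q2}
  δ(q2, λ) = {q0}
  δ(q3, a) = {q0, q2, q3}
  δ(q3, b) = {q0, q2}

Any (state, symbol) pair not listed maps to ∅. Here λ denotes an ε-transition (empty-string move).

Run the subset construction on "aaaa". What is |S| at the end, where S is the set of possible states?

Start: ε-closure({q0}) = {q0, q1, q3}.
Read 'a': q0→{q1, q2}, q1→{q2}, q3→{q0, q2, q3}; now {q0, q1, q2, q3}.
Read 'a': q0→{q1, q2}, q1→{q2}, q2→{q0, q2, q3}, q3→{q0, q2, q3}; now {q0, q1, q2, q3}.
Read 'a': q0→{q1, q2}, q1→{q2}, q2→{q0, q2, q3}, q3→{q0, q2, q3}; now {q0, q1, q2, q3}.
Read 'a': q0→{q1, q2}, q1→{q2}, q2→{q0, q2, q3}, q3→{q0, q2, q3}; now {q0, q1, q2, q3}.
That set has 4 states.

4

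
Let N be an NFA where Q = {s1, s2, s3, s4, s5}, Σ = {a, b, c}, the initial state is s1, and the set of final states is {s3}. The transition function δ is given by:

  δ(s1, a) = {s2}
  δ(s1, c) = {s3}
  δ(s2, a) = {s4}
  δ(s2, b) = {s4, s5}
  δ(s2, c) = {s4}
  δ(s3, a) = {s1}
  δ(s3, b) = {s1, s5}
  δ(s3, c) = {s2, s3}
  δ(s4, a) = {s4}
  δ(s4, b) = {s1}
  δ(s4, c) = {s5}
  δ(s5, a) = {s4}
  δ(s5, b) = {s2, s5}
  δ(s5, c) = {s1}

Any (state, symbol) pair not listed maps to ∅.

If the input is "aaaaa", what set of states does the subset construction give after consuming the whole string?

{s4}

Start in {s1}.
Read 'a': {s1} → {s2}.
Read 'a': {s2} → {s4}.
Read 'a': {s4} → {s4}.
Read 'a': {s4} → {s4}.
Read 'a': {s4} → {s4}.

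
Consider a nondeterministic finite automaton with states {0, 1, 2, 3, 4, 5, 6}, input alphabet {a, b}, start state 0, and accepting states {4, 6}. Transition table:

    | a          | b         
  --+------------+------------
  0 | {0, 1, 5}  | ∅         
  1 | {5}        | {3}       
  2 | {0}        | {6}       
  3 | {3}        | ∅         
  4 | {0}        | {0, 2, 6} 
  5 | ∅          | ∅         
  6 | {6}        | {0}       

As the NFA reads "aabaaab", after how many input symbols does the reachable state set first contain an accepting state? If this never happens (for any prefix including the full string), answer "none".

Start in {0}.
Read 'a': {0} → {0, 1, 5}.
Read 'a': {0, 1, 5} → {0, 1, 5}.
Read 'b': {0, 1, 5} → {3}.
Read 'a': {3} → {3}.
Read 'a': {3} → {3}.
Read 'a': {3} → {3}.
Read 'b': {3} → ∅.
No reachable set along the way intersects F.

none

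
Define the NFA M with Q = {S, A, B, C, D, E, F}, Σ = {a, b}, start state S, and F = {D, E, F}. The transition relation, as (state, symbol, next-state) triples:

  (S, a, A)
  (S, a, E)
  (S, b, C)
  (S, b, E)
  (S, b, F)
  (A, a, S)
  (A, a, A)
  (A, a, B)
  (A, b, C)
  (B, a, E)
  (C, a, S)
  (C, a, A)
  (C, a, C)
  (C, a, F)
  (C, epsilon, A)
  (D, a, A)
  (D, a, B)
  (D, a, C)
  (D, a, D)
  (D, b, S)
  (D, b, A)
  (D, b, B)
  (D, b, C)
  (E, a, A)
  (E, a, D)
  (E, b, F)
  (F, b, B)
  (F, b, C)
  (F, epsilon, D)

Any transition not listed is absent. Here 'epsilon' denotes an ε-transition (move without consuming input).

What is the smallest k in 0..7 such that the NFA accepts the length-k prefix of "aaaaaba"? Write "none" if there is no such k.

Start in {S}.
Read 'a': S→{A, E}; now {A, E}.
None of the earlier sets intersect F, but {A, E} does.

1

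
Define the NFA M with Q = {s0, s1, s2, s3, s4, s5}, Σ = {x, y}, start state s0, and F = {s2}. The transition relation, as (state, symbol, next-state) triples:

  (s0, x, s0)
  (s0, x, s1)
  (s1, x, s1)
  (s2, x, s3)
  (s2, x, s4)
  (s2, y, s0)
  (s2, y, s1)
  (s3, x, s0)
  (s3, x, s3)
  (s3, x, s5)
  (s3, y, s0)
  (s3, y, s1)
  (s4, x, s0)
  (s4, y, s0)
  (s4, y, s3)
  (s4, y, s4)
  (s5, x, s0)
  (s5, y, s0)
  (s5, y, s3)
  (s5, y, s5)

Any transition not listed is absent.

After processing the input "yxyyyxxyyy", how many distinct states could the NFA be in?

Start in {s0}.
Read 'y': s0→∅; now ∅.
The set is empty and remains empty for the remaining 9 symbols.
That set has 0 states.

0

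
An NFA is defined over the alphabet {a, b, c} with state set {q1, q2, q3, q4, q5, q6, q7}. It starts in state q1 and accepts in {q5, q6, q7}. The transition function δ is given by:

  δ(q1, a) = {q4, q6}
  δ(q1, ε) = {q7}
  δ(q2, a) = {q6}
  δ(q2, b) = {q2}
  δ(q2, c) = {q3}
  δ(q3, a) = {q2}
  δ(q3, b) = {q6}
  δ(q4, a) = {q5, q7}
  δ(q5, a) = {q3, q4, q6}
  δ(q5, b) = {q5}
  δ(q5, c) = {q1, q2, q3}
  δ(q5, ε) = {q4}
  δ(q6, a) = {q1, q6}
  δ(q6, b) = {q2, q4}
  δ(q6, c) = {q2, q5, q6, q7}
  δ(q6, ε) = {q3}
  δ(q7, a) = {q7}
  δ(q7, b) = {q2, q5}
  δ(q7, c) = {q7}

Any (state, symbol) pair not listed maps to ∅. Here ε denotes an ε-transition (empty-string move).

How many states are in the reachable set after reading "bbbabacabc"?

Start: ε-closure({q1}) = {q1, q7}.
Read 'b': {q1, q7} → {q2, q4, q5}.
Read 'b': {q2, q4, q5} → {q2, q4, q5}.
Read 'b': {q2, q4, q5} → {q2, q4, q5}.
Read 'a': {q2, q4, q5} → {q3, q4, q5, q6, q7}.
Read 'b': {q3, q4, q5, q6, q7} → {q2, q3, q4, q5, q6}.
Read 'a': {q2, q3, q4, q5, q6} → {q1, q2, q3, q4, q5, q6, q7}.
Read 'c': {q1, q2, q3, q4, q5, q6, q7} → {q1, q2, q3, q4, q5, q6, q7}.
Read 'a': {q1, q2, q3, q4, q5, q6, q7} → {q1, q2, q3, q4, q5, q6, q7}.
Read 'b': {q1, q2, q3, q4, q5, q6, q7} → {q2, q3, q4, q5, q6}.
Read 'c': {q2, q3, q4, q5, q6} → {q1, q2, q3, q4, q5, q6, q7}.
That set has 7 states.

7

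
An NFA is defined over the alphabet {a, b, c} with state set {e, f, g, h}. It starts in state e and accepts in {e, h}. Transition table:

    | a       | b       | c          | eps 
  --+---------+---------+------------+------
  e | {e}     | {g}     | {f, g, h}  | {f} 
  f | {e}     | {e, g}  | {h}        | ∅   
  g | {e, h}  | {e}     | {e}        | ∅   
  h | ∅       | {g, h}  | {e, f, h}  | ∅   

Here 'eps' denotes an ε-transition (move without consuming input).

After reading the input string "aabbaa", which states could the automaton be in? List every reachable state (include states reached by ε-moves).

Start: ε-closure({e}) = {e, f}.
Read 'a': e→{e}, f→{e}; union {e}; ε-closure = {e, f}.
Read 'a': e→{e}, f→{e}; union {e}; ε-closure = {e, f}.
Read 'b': e→{g}, f→{e, g}; union {e, g}; ε-closure = {e, f, g}.
Read 'b': e→{g}, f→{e, g}, g→{e}; union {e, g}; ε-closure = {e, f, g}.
Read 'a': e→{e}, f→{e}, g→{e, h}; union {e, h}; ε-closure = {e, f, h}.
Read 'a': e→{e}, f→{e}, h→∅; union {e}; ε-closure = {e, f}.

{e, f}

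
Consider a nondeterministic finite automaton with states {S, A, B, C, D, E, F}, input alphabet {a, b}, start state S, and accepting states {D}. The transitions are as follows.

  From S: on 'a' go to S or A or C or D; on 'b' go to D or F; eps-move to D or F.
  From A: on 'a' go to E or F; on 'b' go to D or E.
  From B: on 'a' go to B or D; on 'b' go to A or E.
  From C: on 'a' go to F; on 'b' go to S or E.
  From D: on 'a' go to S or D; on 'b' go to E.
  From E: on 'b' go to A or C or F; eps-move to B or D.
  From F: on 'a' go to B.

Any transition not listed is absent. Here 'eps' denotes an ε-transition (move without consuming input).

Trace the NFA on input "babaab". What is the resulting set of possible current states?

Start: ε-closure({S}) = {S, D, F}.
Read 'b': {S, D, F} → {B, D, E, F}.
Read 'a': {B, D, E, F} → {S, B, D, F}.
Read 'b': {S, B, D, F} → {A, B, D, E, F}.
Read 'a': {A, B, D, E, F} → {S, B, D, E, F}.
Read 'a': {S, B, D, E, F} → {S, A, B, C, D, F}.
Read 'b': {S, A, B, C, D, F} → {S, A, B, D, E, F}.

{S, A, B, D, E, F}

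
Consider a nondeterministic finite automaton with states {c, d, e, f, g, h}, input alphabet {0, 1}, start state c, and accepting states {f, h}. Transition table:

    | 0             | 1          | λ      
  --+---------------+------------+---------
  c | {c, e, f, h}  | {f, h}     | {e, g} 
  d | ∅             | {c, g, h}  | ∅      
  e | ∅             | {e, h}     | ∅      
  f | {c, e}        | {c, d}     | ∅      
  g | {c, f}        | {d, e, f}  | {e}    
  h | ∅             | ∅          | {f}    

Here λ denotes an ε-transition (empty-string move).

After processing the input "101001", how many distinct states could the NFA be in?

Start: ε-closure({c}) = {c, e, g}.
Read '1': c→{f, h}, e→{e, h}, g→{d, e, f}; now {d, e, f, h}.
Read '0': d→∅, e→∅, f→{c, e}, h→∅; union {c, e}; ε-closure = {c, e, g}.
Read '1': c→{f, h}, e→{e, h}, g→{d, e, f}; now {d, e, f, h}.
Read '0': d→∅, e→∅, f→{c, e}, h→∅; union {c, e}; ε-closure = {c, e, g}.
Read '0': c→{c, e, f, h}, e→∅, g→{c, f}; union {c, e, f, h}; ε-closure = {c, e, f, g, h}.
Read '1': c→{f, h}, e→{e, h}, f→{c, d}, g→{d, e, f}, h→∅; union {c, d, e, f, h}; ε-closure = {c, d, e, f, g, h}.
That set has 6 states.

6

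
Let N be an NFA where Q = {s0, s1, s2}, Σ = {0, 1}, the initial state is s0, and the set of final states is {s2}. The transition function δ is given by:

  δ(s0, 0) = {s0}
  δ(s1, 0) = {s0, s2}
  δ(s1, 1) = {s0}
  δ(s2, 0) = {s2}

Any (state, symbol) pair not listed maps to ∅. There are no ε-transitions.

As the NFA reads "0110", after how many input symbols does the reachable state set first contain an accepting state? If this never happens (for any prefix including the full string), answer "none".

none

Start in {s0}.
Read '0': {s0} → {s0}.
Read '1': {s0} → ∅.
The set is empty and remains empty for the remaining 2 symbols.
No reachable set along the way intersects F.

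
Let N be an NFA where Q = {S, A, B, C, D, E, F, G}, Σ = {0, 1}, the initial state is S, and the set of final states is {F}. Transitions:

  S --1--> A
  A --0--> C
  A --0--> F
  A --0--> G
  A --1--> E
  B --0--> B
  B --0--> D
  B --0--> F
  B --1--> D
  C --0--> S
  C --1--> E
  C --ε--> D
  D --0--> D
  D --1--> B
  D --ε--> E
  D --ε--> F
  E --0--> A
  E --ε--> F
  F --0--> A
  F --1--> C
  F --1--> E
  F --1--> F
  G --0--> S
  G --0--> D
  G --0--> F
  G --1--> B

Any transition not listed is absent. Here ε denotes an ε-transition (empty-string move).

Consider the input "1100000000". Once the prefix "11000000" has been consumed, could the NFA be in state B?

Start in {S}.
Read '1': S→{A}; now {A}.
Read '1': A→{E}; union {E}; ε-closure = {E, F}.
Read '0': E→{A}, F→{A}; now {A}.
Read '0': A→{C, F, G}; union {C, F, G}; ε-closure = {C, D, E, F, G}.
Read '0': C→{S}, D→{D}, E→{A}, F→{A}, G→{S, D, F}; union {S, A, D, F}; ε-closure = {S, A, D, E, F}.
Read '0': S→∅, A→{C, F, G}, D→{D}, E→{A}, F→{A}; union {A, C, D, F, G}; ε-closure = {A, C, D, E, F, G}.
Read '0': A→{C, F, G}, C→{S}, D→{D}, E→{A}, F→{A}, G→{S, D, F}; union {S, A, C, D, F, G}; ε-closure = {S, A, C, D, E, F, G}.
Read '0': S→∅, A→{C, F, G}, C→{S}, D→{D}, E→{A}, F→{A}, G→{S, D, F}; union {S, A, C, D, F, G}; ε-closure = {S, A, C, D, E, F, G}.
State B is not in {S, A, C, D, E, F, G}.

No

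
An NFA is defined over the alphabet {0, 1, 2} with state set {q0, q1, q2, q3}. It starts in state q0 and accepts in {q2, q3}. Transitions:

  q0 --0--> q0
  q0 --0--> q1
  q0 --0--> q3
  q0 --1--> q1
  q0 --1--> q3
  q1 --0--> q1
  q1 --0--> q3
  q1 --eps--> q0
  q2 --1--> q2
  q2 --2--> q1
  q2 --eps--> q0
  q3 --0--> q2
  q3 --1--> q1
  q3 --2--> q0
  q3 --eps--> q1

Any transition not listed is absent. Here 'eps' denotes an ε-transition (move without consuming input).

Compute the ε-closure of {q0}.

{q0}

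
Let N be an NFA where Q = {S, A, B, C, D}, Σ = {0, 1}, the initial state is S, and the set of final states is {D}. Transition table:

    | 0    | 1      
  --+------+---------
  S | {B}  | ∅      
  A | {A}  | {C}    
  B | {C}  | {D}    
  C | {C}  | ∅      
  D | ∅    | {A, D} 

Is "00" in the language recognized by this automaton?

Start in {S}.
Read '0': {S} → {B}.
Read '0': {B} → {C}.
The final set {C} contains no accepting state.

No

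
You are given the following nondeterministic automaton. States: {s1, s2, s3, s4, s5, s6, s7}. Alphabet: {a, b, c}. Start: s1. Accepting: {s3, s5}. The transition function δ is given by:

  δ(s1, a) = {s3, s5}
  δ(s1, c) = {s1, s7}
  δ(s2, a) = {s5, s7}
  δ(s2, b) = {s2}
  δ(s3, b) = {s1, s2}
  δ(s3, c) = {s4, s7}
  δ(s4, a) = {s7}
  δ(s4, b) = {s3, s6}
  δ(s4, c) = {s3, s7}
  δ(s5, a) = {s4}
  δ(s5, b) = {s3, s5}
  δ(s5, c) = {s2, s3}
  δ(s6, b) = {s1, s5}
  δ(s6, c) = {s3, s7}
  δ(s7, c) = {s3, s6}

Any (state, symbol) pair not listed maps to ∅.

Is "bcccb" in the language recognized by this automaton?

No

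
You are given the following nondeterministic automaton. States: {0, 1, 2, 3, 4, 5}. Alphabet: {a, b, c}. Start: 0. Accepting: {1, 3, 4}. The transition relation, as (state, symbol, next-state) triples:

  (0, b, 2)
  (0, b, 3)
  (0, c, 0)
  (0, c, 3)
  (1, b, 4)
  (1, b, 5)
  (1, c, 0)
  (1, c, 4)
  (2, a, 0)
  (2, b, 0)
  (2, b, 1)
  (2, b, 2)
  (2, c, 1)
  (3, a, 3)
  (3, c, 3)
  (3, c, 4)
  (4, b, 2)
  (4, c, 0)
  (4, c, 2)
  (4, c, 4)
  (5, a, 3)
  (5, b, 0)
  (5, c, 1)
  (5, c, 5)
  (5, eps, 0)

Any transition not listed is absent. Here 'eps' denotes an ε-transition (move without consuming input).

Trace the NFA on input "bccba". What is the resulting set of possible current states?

{0, 3}

Start in {0}.
Read 'b': {0} → {2, 3}.
Read 'c': {2, 3} → {1, 3, 4}.
Read 'c': {1, 3, 4} → {0, 2, 3, 4}.
Read 'b': {0, 2, 3, 4} → {0, 1, 2, 3}.
Read 'a': {0, 1, 2, 3} → {0, 3}.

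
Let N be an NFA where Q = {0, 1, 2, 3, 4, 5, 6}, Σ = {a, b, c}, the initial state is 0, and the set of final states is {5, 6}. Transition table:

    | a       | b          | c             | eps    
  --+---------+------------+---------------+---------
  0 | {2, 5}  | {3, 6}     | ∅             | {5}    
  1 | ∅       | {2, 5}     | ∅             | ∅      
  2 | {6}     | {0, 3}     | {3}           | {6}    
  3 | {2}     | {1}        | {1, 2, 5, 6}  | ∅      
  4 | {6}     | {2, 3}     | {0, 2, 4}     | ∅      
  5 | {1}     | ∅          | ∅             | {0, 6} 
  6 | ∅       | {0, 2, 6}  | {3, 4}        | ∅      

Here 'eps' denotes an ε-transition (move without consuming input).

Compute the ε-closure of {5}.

{0, 5, 6}

Begin with {5}.
ε-move 5 → 0; add 0.
ε-move 5 → 6; add 6.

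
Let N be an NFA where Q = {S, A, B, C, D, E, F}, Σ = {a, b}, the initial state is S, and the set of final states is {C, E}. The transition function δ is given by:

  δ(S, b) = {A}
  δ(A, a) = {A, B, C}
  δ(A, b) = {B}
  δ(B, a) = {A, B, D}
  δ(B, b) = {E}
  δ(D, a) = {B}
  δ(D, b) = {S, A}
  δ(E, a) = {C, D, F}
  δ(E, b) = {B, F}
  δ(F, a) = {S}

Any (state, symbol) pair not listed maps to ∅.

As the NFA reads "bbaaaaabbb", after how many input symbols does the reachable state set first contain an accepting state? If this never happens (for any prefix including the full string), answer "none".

4

Start in {S}.
Read 'b': S→{A}; now {A}.
Read 'b': A→{B}; now {B}.
Read 'a': B→{A, B, D}; now {A, B, D}.
Read 'a': A→{A, B, C}, B→{A, B, D}, D→{B}; now {A, B, C, D}.
None of the earlier sets intersect F, but {A, B, C, D} does.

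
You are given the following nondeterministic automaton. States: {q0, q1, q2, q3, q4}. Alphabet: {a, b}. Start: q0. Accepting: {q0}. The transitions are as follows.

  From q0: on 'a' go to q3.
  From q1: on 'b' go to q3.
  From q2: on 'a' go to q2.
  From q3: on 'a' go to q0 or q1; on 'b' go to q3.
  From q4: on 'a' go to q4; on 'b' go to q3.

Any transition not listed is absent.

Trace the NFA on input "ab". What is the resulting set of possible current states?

Start in {q0}.
Read 'a': q0→{q3}; now {q3}.
Read 'b': q3→{q3}; now {q3}.

{q3}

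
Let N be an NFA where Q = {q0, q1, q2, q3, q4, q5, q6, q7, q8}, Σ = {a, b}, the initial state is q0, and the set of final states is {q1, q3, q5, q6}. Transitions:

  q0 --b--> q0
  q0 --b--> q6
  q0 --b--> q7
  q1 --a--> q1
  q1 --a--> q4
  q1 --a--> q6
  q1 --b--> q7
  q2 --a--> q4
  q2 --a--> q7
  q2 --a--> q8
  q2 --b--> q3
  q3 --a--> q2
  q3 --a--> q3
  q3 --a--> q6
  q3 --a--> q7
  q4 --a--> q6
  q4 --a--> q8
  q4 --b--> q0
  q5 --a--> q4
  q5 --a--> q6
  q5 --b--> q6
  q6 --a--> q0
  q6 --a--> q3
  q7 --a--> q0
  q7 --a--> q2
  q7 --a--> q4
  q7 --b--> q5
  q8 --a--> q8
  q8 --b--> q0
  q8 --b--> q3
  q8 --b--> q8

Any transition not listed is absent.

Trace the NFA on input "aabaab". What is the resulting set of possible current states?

∅

Start in {q0}.
Read 'a': {q0} → ∅.
The set is empty and remains empty for the remaining 5 symbols.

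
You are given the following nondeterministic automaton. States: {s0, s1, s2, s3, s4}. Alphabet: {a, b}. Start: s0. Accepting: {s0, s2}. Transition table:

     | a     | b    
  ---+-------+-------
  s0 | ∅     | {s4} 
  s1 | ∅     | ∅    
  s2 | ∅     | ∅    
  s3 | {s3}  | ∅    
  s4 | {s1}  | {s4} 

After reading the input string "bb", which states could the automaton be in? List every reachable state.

{s4}

Start in {s0}.
Read 'b': s0→{s4}; now {s4}.
Read 'b': s4→{s4}; now {s4}.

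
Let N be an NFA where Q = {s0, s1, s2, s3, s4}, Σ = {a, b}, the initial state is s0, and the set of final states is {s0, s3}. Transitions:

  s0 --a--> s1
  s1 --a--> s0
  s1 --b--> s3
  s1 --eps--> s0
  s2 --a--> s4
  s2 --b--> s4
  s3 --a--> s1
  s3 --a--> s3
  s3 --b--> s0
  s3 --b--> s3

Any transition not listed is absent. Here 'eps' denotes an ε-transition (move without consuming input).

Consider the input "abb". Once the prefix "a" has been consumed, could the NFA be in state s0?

Start in {s0}.
Read 'a': {s0} → {s0, s1}.
State s0 is in {s0, s1}.

Yes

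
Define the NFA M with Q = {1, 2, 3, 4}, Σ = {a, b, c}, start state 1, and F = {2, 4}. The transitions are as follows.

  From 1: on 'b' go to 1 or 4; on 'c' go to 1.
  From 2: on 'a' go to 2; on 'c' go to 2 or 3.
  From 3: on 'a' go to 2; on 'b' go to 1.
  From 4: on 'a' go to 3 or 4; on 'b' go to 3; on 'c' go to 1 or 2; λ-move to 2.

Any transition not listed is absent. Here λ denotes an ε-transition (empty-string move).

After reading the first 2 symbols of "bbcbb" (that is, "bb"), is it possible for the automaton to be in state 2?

Yes

Start in {1}.
Read 'b': 1→{1, 4}; union {1, 4}; ε-closure = {1, 2, 4}.
Read 'b': 1→{1, 4}, 2→∅, 4→{3}; union {1, 3, 4}; ε-closure = {1, 2, 3, 4}.
State 2 is in {1, 2, 3, 4}.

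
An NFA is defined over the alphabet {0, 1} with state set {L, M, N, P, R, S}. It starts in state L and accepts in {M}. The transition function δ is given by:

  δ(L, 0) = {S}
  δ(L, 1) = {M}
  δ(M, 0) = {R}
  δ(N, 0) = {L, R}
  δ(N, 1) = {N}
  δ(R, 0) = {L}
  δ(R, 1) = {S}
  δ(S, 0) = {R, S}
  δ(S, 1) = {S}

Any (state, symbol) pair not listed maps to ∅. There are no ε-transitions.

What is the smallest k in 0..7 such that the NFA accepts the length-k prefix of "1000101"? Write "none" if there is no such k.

Start in {L}.
Read '1': {L} → {M}.
None of the earlier sets intersect F, but {M} does.

1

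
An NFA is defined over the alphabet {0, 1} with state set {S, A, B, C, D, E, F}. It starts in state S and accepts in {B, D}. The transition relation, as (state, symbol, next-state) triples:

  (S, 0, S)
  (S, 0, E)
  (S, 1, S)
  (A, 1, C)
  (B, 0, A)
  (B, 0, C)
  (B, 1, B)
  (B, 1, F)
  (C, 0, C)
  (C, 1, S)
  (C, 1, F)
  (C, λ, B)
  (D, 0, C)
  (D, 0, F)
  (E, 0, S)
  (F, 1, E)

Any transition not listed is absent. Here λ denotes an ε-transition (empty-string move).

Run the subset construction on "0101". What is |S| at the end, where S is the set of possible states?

1

Start in {S}.
Read '0': S→{S, E}; now {S, E}.
Read '1': S→{S}, E→∅; now {S}.
Read '0': S→{S, E}; now {S, E}.
Read '1': S→{S}, E→∅; now {S}.
That set has 1 state.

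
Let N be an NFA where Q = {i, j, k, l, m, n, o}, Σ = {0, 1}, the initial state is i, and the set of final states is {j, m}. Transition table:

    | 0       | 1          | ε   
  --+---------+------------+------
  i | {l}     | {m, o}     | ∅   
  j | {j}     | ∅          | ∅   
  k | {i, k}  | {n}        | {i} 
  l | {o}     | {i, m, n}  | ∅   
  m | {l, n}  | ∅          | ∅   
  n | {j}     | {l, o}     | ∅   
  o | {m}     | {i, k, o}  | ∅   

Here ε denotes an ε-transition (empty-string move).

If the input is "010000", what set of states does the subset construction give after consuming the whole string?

Start in {i}.
Read '0': i→{l}; now {l}.
Read '1': l→{i, m, n}; now {i, m, n}.
Read '0': i→{l}, m→{l, n}, n→{j}; now {j, l, n}.
Read '0': j→{j}, l→{o}, n→{j}; now {j, o}.
Read '0': j→{j}, o→{m}; now {j, m}.
Read '0': j→{j}, m→{l, n}; now {j, l, n}.

{j, l, n}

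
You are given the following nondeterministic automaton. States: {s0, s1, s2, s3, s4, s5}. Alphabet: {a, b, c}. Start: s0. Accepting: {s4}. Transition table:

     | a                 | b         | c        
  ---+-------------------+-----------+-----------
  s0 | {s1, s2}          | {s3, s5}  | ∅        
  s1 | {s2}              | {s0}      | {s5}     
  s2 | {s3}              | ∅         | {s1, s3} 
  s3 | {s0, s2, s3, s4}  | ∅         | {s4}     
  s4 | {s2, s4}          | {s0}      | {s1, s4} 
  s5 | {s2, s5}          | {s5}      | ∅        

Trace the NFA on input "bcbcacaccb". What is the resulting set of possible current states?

Start in {s0}.
Read 'b': {s0} → {s3, s5}.
Read 'c': {s3, s5} → {s4}.
Read 'b': {s4} → {s0}.
Read 'c': {s0} → ∅.
The set is empty and remains empty for the remaining 6 symbols.

∅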